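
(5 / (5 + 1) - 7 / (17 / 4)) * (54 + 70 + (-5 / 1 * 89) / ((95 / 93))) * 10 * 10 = 24572150 / 969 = 25358.26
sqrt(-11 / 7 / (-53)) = sqrt(4081) / 371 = 0.17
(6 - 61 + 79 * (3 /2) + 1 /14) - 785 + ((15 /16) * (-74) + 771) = -1109 /56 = -19.80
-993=-993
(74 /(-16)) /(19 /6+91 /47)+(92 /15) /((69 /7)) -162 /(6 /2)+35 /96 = -111729941 /2072160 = -53.92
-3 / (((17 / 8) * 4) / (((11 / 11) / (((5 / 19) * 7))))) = -114 / 595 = -0.19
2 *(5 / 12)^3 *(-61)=-7625 / 864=-8.83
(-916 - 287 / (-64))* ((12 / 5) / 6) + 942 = 92383 / 160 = 577.39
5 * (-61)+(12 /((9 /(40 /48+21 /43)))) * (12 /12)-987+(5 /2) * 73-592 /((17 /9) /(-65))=253476067 /13158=19264.03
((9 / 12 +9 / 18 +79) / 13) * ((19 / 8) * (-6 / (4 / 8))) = -18297 / 104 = -175.93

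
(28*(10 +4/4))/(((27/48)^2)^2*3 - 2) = -20185088/111389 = -181.21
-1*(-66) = 66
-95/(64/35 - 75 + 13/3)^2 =-1047375/52243984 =-0.02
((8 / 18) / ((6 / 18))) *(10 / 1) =40 / 3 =13.33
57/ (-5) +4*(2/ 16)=-109/ 10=-10.90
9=9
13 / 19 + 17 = 17.68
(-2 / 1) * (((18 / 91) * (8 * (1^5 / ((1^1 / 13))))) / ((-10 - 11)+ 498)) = -0.09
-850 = -850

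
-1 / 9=-0.11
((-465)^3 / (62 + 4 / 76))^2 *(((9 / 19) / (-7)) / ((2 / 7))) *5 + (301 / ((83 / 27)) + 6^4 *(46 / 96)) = -8856801380756459385 / 2848726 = -3109039402440.41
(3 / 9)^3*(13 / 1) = 13 / 27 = 0.48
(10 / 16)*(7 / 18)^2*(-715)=-175175 / 2592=-67.58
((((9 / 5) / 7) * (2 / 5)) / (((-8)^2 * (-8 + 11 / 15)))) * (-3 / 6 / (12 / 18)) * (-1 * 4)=-81 / 122080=-0.00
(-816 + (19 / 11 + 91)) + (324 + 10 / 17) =-74554 / 187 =-398.68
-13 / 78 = -1 / 6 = -0.17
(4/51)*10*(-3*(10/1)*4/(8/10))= -2000/17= -117.65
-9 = -9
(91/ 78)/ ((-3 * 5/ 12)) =-14/ 15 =-0.93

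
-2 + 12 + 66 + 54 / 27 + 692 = 770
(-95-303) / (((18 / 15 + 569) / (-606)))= 1205940 / 2851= 422.99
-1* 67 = -67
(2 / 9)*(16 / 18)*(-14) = -224 / 81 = -2.77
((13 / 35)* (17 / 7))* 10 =442 / 49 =9.02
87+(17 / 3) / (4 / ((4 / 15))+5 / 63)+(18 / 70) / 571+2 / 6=999139217 / 11391450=87.71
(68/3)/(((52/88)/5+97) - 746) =-0.03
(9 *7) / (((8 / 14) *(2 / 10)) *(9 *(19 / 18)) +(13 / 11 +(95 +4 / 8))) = 48510 / 75281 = 0.64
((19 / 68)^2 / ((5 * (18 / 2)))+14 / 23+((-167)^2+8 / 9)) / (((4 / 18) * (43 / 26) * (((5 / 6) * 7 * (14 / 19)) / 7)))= 98908285241883 / 800298800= 123589.20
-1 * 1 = -1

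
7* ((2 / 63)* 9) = 2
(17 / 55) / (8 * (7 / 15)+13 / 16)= 816 / 12001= 0.07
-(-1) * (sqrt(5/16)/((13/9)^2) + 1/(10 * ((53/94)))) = 47/265 + 81 * sqrt(5)/676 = 0.45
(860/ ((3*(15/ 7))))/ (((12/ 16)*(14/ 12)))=152.89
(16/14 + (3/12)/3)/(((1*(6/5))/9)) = 9.20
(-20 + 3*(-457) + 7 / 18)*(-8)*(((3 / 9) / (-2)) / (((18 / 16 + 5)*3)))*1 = -400496 / 3969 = -100.91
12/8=3/2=1.50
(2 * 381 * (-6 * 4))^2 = 334450944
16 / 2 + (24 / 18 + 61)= 211 / 3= 70.33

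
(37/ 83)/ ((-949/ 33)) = -1221/ 78767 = -0.02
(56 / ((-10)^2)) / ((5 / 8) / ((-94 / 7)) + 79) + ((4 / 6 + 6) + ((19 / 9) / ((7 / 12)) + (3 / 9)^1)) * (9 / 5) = 198676381 / 10390275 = 19.12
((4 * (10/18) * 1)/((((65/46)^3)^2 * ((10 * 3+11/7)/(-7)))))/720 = -116060136976/1350073561078125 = -0.00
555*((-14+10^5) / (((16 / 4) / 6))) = 83238345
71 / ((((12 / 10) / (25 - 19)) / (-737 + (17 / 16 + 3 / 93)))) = -129578195 / 496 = -261246.36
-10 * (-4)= 40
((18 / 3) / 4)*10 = 15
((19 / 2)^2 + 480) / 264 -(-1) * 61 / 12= 7649 / 1056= 7.24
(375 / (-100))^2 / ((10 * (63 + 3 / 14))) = 21 / 944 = 0.02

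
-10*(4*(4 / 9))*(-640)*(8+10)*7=1433600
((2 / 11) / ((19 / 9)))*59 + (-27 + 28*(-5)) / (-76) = 6085 / 836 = 7.28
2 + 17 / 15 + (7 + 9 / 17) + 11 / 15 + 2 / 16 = 23503 / 2040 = 11.52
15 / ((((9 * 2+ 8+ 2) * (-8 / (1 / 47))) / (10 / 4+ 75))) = -2325 / 21056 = -0.11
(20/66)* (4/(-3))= -40/99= -0.40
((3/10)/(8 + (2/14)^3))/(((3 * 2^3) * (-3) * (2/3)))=-0.00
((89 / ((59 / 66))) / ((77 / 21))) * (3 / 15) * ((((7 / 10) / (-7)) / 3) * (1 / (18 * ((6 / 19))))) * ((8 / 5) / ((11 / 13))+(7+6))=-153881 / 324500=-0.47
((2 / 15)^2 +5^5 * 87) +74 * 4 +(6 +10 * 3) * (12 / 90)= 61239559 / 225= 272175.82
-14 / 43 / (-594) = 7 / 12771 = 0.00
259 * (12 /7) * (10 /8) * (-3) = -1665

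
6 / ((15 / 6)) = 12 / 5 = 2.40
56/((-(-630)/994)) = 3976/45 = 88.36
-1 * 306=-306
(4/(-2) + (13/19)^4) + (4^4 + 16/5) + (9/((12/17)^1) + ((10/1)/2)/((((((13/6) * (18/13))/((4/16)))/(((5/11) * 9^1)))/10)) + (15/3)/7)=57785700373/200694340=287.93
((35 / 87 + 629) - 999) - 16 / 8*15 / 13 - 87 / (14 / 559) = -60892673 / 15834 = -3845.69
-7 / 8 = -0.88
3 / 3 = 1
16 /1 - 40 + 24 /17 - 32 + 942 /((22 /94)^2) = 35262638 /2057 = 17142.75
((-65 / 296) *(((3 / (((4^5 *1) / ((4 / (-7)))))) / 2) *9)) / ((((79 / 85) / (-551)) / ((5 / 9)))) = -45664125 / 83808256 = -0.54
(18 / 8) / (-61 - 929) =-1 / 440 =-0.00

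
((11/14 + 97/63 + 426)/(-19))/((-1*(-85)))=-53969/203490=-0.27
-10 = -10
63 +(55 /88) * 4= 65.50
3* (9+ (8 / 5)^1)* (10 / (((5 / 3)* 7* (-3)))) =-318 / 35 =-9.09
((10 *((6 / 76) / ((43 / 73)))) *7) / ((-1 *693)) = -365 / 26961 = -0.01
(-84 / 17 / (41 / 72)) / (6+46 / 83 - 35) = 167328 / 548539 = 0.31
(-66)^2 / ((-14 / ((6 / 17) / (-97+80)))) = 13068 / 2023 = 6.46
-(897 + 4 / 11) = -9871 / 11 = -897.36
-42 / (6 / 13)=-91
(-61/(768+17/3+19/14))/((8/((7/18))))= -2989/781224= -0.00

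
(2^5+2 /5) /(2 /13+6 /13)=1053 /20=52.65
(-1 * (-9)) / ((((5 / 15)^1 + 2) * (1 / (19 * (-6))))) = -3078 / 7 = -439.71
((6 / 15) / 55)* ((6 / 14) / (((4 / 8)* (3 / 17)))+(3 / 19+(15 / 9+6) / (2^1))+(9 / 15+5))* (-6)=-115298 / 182875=-0.63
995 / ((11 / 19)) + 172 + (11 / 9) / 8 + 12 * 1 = 1507009 / 792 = 1902.79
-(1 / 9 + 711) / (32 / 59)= -11800 / 9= -1311.11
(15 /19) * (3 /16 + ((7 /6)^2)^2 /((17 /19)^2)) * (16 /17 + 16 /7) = 37479520 /5880861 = 6.37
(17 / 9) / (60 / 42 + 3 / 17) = 2023 / 1719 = 1.18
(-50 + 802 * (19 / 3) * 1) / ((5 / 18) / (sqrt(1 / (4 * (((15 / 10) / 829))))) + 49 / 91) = 8947.51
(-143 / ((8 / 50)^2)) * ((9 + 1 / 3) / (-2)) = 625625 / 24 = 26067.71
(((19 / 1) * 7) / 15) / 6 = 133 / 90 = 1.48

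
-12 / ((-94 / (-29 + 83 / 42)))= -1135 / 329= -3.45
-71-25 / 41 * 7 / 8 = -23463 / 328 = -71.53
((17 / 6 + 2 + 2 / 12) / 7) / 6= 5 / 42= 0.12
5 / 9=0.56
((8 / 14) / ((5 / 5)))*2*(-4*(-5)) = 160 / 7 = 22.86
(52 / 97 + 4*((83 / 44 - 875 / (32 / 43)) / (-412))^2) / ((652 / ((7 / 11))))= 117848629836175 / 3657899615338496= 0.03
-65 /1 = -65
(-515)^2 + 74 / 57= 15117899 / 57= 265226.30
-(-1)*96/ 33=32/ 11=2.91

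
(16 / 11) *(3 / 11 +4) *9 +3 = 7131 / 121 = 58.93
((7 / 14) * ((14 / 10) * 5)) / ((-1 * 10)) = -7 / 20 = -0.35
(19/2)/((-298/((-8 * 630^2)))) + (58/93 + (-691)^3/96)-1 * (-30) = -1479091748185/443424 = -3335615.01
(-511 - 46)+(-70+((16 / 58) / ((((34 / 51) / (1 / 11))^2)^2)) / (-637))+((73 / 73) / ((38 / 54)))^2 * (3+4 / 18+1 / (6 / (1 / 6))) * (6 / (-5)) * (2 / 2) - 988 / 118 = -18527472363362201 / 28802977738535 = -643.25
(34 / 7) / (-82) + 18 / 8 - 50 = -47.81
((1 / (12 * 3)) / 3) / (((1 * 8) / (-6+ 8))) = 1 / 432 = 0.00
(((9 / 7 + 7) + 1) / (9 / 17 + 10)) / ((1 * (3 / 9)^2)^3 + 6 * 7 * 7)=805545 / 268551731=0.00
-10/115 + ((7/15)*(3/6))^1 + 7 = 4931/690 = 7.15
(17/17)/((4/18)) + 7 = 23/2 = 11.50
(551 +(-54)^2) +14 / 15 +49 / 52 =2705723 / 780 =3468.88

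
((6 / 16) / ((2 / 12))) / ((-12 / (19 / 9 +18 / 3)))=-73 / 48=-1.52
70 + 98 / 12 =469 / 6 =78.17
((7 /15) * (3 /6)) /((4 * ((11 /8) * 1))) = 7 /165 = 0.04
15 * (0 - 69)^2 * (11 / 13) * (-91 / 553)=-785565 / 79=-9943.86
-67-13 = -80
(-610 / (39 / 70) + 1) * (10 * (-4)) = 1706440 / 39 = 43754.87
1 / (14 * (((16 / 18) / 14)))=9 / 8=1.12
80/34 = 40/17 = 2.35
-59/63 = -0.94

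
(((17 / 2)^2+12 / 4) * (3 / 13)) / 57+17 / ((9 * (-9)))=7585 / 80028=0.09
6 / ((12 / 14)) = 7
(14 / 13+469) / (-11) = -6111 / 143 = -42.73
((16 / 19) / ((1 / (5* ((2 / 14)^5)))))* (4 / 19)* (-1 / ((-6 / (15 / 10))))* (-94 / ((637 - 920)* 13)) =7520 / 22321696033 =0.00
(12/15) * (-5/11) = -4/11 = -0.36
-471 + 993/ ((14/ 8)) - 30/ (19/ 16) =9465/ 133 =71.17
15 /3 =5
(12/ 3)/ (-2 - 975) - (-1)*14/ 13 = 13626/ 12701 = 1.07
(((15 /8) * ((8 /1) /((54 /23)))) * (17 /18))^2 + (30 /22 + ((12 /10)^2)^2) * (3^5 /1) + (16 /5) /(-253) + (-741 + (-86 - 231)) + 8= -2960584321691 /16599330000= -178.36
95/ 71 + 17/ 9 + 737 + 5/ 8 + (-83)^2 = 39003803/ 5112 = 7629.85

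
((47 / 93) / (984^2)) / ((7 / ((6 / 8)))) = 47 / 840446208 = 0.00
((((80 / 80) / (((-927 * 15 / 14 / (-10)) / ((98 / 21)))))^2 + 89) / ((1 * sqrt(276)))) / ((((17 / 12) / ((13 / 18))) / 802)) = 64589658287050 * sqrt(69) / 244942278831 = 2190.40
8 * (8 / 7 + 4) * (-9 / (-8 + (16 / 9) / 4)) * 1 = 5832 / 119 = 49.01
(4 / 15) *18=4.80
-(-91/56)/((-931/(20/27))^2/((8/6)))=2600/1895606307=0.00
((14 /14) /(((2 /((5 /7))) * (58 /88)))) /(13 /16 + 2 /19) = 33440 /56637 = 0.59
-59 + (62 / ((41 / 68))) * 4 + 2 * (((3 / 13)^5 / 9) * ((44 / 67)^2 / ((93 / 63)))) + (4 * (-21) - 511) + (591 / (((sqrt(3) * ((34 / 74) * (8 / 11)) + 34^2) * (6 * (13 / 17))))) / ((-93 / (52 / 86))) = -242.68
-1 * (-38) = 38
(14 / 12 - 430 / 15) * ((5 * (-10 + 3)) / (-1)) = -1925 / 2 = -962.50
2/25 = 0.08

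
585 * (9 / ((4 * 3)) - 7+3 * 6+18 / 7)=234585 / 28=8378.04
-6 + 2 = -4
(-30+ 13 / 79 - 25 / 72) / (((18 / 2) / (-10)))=858395 / 25596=33.54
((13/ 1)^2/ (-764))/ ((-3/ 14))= 1183/ 1146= 1.03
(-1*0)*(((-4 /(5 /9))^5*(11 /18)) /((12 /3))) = 0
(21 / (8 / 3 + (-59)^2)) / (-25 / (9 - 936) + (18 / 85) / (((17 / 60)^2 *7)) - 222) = -286924113 / 10547429524187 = -0.00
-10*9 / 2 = -45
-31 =-31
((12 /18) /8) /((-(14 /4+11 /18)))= -3 /148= -0.02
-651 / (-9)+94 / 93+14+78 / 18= 2842 / 31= 91.68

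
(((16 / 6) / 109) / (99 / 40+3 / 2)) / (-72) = -40 / 467937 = -0.00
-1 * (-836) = 836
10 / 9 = 1.11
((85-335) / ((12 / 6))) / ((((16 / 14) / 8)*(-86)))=875 / 86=10.17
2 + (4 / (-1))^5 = -1022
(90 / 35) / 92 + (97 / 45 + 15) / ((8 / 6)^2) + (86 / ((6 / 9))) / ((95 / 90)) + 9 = 140.89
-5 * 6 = -30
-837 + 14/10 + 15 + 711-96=-1028/5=-205.60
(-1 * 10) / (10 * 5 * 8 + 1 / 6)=-60 / 2401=-0.02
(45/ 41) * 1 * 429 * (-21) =-405405/ 41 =-9887.93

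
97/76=1.28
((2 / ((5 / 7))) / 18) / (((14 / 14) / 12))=28 / 15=1.87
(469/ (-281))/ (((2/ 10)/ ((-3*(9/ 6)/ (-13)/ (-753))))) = 7035/ 1833806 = 0.00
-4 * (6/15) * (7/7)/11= -8/55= -0.15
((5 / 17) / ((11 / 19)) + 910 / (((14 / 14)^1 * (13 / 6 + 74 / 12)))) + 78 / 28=1472543 / 13090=112.49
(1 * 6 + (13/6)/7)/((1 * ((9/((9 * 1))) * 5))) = 53/42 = 1.26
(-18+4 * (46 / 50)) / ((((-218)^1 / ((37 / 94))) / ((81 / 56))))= 536463 / 14344400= 0.04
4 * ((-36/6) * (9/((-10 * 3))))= 36/5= 7.20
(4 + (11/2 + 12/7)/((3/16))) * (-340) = -303280/21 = -14441.90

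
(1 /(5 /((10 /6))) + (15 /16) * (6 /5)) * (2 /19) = 0.15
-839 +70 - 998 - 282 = -2049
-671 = -671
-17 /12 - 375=-4517 /12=-376.42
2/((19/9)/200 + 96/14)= 25200/86533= 0.29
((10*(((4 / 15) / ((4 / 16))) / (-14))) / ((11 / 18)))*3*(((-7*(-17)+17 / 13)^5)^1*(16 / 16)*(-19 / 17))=3012179933043523584 / 28589561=105359432872.84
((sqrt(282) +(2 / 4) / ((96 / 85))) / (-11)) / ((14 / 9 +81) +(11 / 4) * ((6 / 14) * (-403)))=1785 / 17404112 +252 * sqrt(282) / 1087757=0.00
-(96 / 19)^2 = -9216 / 361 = -25.53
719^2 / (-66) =-516961 / 66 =-7832.74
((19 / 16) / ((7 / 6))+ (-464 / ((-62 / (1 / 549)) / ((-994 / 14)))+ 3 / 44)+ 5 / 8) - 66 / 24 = -2629864 / 1310463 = -2.01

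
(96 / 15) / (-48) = -2 / 15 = -0.13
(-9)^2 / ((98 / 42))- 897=-6036 / 7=-862.29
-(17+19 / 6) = -121 / 6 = -20.17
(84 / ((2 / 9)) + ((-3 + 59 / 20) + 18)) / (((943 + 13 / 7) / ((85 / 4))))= 942361 / 105824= 8.90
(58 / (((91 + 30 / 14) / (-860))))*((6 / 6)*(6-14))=698320 / 163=4284.17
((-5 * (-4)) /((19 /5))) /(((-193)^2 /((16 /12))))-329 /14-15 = -163485061 /4246386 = -38.50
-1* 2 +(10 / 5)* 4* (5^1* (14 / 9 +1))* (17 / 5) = 3110 / 9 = 345.56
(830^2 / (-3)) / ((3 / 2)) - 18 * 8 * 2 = -1380392 / 9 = -153376.89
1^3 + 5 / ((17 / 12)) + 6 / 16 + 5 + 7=2299 / 136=16.90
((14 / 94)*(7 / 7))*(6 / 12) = 7 / 94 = 0.07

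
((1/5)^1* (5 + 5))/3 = 2/3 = 0.67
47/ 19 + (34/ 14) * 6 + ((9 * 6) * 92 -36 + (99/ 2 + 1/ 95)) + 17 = 6670689/ 1330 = 5015.56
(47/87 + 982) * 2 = 170962/87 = 1965.08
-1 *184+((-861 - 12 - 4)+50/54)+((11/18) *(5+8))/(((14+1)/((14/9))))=-1286989/1215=-1059.25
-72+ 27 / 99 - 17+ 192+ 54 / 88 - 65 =1711 / 44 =38.89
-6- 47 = -53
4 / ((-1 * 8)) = -1 / 2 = -0.50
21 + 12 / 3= 25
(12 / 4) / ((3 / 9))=9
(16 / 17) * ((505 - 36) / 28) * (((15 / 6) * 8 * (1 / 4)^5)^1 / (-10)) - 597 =-1299139 / 2176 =-597.03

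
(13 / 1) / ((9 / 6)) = 8.67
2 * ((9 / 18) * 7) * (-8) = -56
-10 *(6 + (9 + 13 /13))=-160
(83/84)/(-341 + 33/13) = -0.00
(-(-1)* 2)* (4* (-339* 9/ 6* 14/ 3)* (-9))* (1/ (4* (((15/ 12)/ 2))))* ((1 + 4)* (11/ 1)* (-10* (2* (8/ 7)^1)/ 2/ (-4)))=10739520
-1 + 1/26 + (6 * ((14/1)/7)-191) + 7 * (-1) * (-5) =-3769/26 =-144.96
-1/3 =-0.33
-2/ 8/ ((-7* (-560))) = -0.00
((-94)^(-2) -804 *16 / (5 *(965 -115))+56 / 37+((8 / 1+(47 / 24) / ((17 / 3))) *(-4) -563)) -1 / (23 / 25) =-598.98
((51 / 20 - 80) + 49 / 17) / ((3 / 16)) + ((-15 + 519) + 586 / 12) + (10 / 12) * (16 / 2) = 27507 / 170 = 161.81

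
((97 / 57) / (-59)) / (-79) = 97 / 265677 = 0.00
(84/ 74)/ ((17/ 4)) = 168/ 629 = 0.27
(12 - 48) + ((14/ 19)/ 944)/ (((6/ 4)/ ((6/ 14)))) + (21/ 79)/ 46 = -293258509/ 8147428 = -35.99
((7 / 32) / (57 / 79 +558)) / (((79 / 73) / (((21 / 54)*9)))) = 3577 / 2824896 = 0.00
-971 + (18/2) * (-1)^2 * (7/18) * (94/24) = -957.29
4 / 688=1 / 172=0.01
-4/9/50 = -2/225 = -0.01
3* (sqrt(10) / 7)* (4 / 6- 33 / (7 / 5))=-481* sqrt(10) / 49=-31.04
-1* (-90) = 90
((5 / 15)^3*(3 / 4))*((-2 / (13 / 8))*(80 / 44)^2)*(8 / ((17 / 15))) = -64000 / 80223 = -0.80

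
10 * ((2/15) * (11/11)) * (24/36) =8/9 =0.89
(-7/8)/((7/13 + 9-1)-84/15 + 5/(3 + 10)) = -455/1728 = -0.26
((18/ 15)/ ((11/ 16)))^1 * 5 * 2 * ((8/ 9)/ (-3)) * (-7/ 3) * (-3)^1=-3584/ 99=-36.20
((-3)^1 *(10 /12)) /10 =-1 /4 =-0.25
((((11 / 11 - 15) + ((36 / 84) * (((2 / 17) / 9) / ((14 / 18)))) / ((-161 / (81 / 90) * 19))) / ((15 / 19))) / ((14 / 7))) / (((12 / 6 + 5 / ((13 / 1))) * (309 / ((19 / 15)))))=-44057468299 / 2890503960750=-0.02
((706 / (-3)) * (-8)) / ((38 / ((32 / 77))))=90368 / 4389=20.59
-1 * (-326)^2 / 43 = -106276 / 43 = -2471.53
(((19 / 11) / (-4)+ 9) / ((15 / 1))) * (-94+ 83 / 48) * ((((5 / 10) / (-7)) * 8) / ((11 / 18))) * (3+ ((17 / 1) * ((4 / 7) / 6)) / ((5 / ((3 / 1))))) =232092887 / 1185800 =195.73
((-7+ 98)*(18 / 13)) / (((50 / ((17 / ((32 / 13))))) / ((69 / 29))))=41.41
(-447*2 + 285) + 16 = -593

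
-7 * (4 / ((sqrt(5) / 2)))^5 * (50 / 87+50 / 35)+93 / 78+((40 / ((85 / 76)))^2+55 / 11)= 9657793 / 7514 - 7995392 * sqrt(5) / 2175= -6934.57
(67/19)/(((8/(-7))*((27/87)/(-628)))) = 2135357/342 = 6243.73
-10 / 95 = -2 / 19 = -0.11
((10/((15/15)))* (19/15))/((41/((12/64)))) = 19/328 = 0.06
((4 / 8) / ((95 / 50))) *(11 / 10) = 11 / 38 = 0.29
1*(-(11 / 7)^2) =-121 / 49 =-2.47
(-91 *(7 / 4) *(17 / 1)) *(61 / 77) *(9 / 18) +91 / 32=-1069.51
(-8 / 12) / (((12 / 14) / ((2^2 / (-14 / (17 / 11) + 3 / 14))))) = 6664 / 18945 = 0.35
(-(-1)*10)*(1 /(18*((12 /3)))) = 5 /36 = 0.14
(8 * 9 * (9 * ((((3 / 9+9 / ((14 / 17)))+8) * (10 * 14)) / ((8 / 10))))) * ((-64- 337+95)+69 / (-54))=-671186850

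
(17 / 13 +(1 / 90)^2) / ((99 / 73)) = 10053049 / 10424700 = 0.96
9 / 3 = 3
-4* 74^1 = -296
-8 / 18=-0.44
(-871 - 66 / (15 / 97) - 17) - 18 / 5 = -6592 / 5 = -1318.40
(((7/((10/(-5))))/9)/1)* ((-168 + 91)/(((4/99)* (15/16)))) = 11858/15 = 790.53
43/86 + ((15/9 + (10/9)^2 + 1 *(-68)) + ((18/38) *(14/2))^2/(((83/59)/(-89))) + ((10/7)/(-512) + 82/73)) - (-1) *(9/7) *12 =-743.61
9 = 9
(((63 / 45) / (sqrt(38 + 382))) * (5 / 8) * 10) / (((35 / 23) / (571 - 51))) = 299 * sqrt(105) / 21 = 145.90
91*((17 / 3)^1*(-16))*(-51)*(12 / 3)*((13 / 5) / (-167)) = -21880768 / 835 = -26204.51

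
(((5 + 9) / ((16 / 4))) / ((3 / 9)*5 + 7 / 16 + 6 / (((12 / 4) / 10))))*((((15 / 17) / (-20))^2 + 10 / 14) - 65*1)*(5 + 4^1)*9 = -505619091 / 613258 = -824.48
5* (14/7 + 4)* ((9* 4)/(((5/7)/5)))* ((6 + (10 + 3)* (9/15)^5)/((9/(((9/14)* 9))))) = 21295548/625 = 34072.88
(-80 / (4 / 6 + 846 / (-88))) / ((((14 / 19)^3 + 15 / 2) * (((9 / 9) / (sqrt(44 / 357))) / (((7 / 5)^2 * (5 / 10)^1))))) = 67602304 * sqrt(3927) / 10879023605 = 0.39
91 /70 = 13 /10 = 1.30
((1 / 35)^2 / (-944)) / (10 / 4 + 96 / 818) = -409 / 1237926200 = -0.00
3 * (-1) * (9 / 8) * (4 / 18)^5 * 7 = -28 / 2187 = -0.01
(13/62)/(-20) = -0.01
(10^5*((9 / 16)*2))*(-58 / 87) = -75000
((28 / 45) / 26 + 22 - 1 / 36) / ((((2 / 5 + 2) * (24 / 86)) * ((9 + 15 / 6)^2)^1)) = 245917 / 990288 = 0.25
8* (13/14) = 52/7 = 7.43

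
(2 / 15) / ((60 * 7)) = 1 / 3150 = 0.00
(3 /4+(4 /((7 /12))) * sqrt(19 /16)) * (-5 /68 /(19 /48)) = -720 * sqrt(19) /2261 -45 /323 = -1.53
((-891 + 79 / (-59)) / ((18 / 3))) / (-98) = 1.52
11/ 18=0.61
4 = 4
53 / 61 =0.87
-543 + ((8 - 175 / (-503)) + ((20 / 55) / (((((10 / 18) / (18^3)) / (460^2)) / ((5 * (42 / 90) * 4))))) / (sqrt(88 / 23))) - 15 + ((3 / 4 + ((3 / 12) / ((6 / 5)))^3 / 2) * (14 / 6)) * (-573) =-21673232771 / 13906944 + 20732060160 * sqrt(506) / 121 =3854181592.50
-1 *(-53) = 53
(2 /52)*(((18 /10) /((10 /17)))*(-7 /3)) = -357 /1300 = -0.27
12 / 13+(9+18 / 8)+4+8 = 1257 / 52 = 24.17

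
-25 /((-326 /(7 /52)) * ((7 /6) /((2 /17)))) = 75 /72046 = 0.00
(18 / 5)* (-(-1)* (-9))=-162 / 5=-32.40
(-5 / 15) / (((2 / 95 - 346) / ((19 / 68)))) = 1805 / 6705072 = 0.00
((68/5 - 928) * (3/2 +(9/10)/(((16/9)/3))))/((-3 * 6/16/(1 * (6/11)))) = 368046/275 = 1338.35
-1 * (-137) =137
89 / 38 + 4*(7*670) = 712969 / 38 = 18762.34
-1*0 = 0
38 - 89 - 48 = -99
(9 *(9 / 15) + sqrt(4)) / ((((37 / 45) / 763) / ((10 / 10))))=6867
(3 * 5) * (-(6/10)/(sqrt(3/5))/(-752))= 0.02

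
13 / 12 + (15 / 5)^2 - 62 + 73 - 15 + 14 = 241 / 12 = 20.08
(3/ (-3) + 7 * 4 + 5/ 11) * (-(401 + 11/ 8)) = -486069/ 44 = -11047.02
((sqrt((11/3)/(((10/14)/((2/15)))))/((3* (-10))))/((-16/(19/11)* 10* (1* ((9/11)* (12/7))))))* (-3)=-133* sqrt(154)/2592000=-0.00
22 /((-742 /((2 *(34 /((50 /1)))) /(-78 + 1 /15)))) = 1122 /2168495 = 0.00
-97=-97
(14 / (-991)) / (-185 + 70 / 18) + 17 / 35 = 2746502 / 5653655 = 0.49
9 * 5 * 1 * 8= 360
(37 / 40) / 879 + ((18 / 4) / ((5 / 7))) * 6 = 265817 / 7032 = 37.80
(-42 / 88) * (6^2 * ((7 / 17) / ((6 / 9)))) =-3969 / 374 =-10.61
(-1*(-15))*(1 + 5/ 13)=270/ 13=20.77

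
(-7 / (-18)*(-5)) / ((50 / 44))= -77 / 45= -1.71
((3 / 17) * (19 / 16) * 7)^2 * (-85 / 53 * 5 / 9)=-442225 / 230656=-1.92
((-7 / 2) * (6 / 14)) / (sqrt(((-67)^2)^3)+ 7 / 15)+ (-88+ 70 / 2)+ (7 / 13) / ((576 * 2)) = -895208632463 / 16890876288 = -53.00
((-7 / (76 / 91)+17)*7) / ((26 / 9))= 41265 / 1976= 20.88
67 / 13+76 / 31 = 3065 / 403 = 7.61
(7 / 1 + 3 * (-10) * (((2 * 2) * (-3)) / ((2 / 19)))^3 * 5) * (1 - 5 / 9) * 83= 73780893524 / 9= 8197877058.22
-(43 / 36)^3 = -1.70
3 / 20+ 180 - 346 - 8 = -3477 / 20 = -173.85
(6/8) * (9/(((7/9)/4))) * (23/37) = 5589/259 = 21.58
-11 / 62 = -0.18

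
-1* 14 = -14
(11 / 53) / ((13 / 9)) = 99 / 689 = 0.14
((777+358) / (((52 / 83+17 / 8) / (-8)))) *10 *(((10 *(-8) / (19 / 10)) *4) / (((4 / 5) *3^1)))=241164800000 / 104139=2315797.16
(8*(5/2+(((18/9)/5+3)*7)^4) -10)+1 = 1604278243/625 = 2566845.19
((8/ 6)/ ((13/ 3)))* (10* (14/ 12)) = 140/ 39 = 3.59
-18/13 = -1.38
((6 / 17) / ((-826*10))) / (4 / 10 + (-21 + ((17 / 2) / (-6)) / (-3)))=54 / 25437083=0.00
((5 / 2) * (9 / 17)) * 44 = 990 / 17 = 58.24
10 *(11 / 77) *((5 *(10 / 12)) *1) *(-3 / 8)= -125 / 56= -2.23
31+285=316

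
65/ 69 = 0.94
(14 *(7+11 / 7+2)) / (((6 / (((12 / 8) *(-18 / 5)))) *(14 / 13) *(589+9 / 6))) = -8658 / 41335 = -0.21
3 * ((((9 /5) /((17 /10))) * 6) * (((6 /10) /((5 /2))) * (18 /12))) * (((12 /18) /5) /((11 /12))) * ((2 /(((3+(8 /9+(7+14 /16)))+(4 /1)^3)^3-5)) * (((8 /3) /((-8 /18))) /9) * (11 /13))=-11609505792 /4484164729354375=-0.00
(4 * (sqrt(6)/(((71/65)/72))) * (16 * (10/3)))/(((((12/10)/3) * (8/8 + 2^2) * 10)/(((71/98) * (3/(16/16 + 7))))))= 467.90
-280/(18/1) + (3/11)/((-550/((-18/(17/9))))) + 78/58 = -190671902/13421925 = -14.21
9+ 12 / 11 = 111 / 11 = 10.09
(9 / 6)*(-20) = -30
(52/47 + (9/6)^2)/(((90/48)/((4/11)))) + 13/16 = 181583/124080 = 1.46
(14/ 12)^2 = 1.36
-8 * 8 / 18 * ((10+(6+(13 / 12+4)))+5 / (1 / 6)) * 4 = -19616 / 27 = -726.52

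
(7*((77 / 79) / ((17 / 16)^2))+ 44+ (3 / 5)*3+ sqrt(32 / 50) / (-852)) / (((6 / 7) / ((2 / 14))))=630278908 / 72945045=8.64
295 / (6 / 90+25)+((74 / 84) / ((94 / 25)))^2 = 184289575 / 15586704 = 11.82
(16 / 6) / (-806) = -4 / 1209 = -0.00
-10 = -10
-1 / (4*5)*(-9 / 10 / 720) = 1 / 16000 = 0.00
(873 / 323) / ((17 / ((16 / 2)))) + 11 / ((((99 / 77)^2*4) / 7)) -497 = -861224389 / 1779084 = -484.08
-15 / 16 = -0.94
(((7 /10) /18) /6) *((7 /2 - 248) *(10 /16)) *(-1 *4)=1141 /288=3.96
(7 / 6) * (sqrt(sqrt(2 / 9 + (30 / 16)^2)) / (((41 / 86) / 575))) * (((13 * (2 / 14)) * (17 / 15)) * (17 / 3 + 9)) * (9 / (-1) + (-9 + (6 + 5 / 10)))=-276489785 * 2153^(1 / 4) * sqrt(6) / 6642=-694571.33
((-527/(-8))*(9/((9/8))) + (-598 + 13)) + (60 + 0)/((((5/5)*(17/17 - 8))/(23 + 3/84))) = -12517/49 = -255.45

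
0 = 0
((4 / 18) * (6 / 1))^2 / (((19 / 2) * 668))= 8 / 28557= 0.00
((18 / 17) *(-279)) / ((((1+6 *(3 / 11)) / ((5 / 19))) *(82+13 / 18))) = -4971780 / 13947463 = -0.36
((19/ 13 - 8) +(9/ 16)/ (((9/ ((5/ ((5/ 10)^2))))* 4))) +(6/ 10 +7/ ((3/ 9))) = 15989/ 1040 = 15.37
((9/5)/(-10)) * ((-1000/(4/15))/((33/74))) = 16650/11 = 1513.64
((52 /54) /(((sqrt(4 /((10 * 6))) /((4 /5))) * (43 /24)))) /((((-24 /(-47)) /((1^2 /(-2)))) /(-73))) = 178412 * sqrt(15) /5805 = 119.03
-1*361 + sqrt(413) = -361 + sqrt(413) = -340.68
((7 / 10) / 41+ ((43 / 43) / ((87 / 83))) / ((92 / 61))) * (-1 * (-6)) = 1065929 / 273470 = 3.90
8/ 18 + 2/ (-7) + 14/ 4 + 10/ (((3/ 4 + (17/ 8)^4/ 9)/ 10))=36.82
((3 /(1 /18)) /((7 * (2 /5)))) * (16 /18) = 120 /7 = 17.14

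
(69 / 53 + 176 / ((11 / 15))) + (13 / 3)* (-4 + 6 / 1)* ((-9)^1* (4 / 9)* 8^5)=-180578849 / 159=-1135716.03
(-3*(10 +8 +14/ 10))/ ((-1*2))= 291/ 10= 29.10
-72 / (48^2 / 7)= -7 / 32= -0.22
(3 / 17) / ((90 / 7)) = 7 / 510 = 0.01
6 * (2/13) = 12/13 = 0.92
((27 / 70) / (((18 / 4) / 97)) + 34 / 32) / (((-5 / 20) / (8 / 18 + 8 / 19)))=-194287 / 5985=-32.46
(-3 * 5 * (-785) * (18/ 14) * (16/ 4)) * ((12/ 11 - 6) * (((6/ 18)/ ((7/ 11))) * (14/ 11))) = -15260400/ 77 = -198187.01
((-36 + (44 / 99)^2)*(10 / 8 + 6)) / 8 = -21025 / 648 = -32.45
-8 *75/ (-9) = 200/ 3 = 66.67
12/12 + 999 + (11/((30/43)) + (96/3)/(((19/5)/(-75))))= 218987/570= 384.19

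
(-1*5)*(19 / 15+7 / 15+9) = -161 / 3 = -53.67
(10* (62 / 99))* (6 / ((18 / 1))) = 2.09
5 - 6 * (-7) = 47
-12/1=-12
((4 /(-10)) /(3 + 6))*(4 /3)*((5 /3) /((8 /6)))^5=-625 /3456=-0.18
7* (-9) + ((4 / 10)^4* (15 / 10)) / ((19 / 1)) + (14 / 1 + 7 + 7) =-415601 / 11875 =-35.00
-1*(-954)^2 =-910116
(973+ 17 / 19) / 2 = 9252 / 19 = 486.95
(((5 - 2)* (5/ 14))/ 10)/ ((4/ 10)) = 0.27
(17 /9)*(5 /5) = 17 /9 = 1.89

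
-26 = -26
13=13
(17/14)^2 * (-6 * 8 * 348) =-1206864/49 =-24629.88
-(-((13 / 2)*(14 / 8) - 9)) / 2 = 19 / 16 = 1.19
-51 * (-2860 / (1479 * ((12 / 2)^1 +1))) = 2860 / 203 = 14.09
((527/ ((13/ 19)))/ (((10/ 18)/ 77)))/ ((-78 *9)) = -771001/ 5070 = -152.07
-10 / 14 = -5 / 7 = -0.71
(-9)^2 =81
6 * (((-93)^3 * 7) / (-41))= 33782994 / 41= 823975.46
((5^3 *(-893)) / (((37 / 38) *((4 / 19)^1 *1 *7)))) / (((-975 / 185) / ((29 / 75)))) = 9348817 / 1638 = 5707.46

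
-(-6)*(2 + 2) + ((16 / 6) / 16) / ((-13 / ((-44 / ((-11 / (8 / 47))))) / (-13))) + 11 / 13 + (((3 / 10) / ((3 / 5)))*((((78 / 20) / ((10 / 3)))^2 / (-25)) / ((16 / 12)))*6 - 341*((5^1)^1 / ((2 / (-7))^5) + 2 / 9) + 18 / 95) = 93557220666205069 / 104481000000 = 895447.22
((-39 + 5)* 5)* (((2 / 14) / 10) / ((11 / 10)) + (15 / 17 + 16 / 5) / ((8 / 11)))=-294589 / 308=-956.46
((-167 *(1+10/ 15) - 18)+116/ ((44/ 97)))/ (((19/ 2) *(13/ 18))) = -16080/ 2717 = -5.92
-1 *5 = -5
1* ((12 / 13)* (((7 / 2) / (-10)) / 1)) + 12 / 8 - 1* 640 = -83047 / 130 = -638.82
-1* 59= -59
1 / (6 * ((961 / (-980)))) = -490 / 2883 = -0.17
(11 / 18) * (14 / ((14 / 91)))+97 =2747 / 18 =152.61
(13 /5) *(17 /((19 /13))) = 2873 /95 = 30.24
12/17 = 0.71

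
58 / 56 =29 / 28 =1.04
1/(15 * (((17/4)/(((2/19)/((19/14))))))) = 112/92055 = 0.00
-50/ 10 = -5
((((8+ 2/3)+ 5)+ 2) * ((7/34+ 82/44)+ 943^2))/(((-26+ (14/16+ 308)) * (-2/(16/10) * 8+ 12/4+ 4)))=-62525021200/3808629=-16416.67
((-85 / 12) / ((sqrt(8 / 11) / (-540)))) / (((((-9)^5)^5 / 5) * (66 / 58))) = -61625 * sqrt(22) / 10529170486147171301963652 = -0.00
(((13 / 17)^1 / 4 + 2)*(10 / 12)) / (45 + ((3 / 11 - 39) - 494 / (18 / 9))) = -8195 / 1080384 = -0.01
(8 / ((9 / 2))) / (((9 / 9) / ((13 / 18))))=104 / 81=1.28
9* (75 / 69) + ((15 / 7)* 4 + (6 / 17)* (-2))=48303 / 2737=17.65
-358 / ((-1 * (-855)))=-358 / 855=-0.42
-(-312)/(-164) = -78/41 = -1.90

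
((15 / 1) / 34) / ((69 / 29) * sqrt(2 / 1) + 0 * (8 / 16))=145 * sqrt(2) / 1564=0.13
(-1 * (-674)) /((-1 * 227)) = -674 /227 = -2.97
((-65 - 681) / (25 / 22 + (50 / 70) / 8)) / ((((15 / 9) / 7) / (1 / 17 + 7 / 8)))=-153197814 / 64175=-2387.19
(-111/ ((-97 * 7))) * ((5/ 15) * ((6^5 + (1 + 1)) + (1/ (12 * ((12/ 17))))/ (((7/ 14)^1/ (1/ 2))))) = 423.84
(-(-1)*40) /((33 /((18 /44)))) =0.50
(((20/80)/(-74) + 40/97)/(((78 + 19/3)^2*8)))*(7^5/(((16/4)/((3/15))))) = 1776281409/294052225280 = 0.01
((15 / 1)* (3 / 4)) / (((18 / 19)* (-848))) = -95 / 6784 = -0.01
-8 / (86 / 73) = -292 / 43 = -6.79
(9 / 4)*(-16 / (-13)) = 36 / 13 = 2.77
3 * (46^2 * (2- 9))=-44436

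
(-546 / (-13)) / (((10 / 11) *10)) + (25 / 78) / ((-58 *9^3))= 380917913 / 82449900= 4.62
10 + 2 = 12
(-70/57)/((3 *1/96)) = -2240/57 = -39.30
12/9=4/3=1.33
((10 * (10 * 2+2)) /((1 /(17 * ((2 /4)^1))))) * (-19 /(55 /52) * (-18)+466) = 1476076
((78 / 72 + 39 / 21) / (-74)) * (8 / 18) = -247 / 13986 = -0.02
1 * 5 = 5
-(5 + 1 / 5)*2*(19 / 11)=-988 / 55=-17.96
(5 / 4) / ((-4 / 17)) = -85 / 16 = -5.31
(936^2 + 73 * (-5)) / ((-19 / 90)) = -78815790 / 19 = -4148199.47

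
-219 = -219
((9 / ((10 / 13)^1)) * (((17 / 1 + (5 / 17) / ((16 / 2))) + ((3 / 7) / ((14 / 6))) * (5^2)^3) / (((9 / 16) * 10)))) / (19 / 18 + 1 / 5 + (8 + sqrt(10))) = 2250908361 / 3064445 - 40516350498 * sqrt(10) / 510536537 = 483.56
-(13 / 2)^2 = -169 / 4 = -42.25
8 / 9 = 0.89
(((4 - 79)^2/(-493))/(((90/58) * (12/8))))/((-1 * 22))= 125/561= 0.22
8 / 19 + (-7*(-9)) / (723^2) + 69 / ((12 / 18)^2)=687156843 / 4414156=155.67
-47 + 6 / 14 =-46.57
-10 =-10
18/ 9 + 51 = 53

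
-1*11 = -11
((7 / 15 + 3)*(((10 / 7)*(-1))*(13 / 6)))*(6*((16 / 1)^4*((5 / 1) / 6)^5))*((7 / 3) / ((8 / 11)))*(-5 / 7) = 59488000000 / 15309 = 3885818.80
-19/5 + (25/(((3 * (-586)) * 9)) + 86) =6502717/79110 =82.20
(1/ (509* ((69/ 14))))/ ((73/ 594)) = 2772/ 854611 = 0.00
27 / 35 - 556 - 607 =-40678 / 35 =-1162.23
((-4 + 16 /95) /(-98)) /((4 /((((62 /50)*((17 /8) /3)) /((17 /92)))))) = 9269 /199500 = 0.05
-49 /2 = -24.50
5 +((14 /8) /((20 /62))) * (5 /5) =417 /40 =10.42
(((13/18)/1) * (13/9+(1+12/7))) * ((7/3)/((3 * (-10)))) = -1703/7290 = -0.23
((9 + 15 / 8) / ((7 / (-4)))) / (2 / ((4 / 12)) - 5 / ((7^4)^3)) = -172027426641 / 166095446402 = -1.04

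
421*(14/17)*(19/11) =111986/187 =598.86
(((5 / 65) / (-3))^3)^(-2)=3518743761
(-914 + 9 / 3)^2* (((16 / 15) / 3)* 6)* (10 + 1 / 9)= 2416729952 / 135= 17901703.35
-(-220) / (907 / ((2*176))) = 77440 / 907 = 85.38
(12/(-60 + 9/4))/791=-16/60907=-0.00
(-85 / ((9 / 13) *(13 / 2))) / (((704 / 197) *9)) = -16745 / 28512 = -0.59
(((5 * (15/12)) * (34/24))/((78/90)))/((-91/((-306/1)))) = 325125/9464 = 34.35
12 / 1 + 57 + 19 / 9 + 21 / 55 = 35389 / 495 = 71.49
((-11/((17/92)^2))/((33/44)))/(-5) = 372416/4335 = 85.91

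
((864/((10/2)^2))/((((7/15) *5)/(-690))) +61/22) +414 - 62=-9865.11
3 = 3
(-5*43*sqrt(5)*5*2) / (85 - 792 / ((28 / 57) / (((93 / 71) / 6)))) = 534275*sqrt(5) / 66344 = 18.01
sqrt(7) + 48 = 50.65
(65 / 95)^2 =169 / 361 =0.47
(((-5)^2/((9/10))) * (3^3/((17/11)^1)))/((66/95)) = 11875/17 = 698.53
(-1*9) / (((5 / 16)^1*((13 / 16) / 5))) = -2304 / 13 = -177.23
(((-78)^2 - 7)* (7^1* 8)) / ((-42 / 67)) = -542878.67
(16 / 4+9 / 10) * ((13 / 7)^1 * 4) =182 / 5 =36.40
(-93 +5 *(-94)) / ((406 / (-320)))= 443.74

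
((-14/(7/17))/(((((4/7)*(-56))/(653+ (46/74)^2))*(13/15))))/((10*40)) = 22809393/11390080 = 2.00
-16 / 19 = -0.84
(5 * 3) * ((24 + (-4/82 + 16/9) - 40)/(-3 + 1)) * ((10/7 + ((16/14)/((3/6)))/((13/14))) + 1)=5858425/11193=523.40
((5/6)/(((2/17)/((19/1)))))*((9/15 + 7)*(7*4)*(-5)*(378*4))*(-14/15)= 202079136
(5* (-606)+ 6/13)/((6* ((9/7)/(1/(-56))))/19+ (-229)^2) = -748296/12947311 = -0.06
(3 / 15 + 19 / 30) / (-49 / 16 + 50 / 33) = -440 / 817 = -0.54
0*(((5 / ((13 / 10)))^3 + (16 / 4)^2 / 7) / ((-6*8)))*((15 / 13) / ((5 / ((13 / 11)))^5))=0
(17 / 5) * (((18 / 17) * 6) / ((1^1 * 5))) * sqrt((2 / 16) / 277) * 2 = 54 * sqrt(554) / 6925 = 0.18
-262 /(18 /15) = -655 /3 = -218.33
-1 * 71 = -71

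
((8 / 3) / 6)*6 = 8 / 3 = 2.67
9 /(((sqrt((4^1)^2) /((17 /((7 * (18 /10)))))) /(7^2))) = 595 /4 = 148.75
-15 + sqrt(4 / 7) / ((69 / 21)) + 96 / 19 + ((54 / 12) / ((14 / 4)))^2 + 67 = 2 * sqrt(7) / 23 + 54655 / 931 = 58.94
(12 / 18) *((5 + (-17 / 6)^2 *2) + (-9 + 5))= 307 / 27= 11.37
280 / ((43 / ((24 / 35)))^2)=4608 / 64715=0.07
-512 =-512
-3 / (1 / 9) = -27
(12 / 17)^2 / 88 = 18 / 3179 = 0.01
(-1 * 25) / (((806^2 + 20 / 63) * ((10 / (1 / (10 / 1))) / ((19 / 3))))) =-399 / 163708352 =-0.00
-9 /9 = -1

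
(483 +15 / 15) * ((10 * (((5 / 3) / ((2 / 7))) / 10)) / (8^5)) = 4235 / 49152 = 0.09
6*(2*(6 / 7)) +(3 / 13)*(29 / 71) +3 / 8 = 555903 / 51688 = 10.75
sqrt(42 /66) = sqrt(77) /11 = 0.80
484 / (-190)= -242 / 95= -2.55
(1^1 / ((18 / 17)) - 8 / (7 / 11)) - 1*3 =-1843 / 126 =-14.63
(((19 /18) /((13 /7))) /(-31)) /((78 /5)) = -665 /565812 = -0.00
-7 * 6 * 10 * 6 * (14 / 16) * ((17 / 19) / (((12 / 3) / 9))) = -337365 / 76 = -4439.01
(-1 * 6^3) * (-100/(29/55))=40965.52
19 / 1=19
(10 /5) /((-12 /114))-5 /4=-81 /4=-20.25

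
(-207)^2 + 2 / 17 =728435 / 17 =42849.12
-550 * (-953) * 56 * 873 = 25624645200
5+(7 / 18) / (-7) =89 / 18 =4.94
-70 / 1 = -70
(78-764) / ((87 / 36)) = -8232 / 29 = -283.86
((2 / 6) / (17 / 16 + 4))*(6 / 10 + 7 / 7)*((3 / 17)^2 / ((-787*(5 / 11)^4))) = -1874048 / 19190503125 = -0.00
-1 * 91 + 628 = 537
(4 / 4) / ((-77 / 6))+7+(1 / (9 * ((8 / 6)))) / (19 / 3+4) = 66169 / 9548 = 6.93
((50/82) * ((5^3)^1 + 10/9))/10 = 5675/738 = 7.69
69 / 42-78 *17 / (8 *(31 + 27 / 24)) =-3.52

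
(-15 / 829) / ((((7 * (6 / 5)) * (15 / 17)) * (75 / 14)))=-17 / 37305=-0.00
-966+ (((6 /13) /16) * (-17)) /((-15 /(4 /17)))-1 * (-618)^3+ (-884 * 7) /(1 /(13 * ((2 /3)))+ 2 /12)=337488761231 /1430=236006126.73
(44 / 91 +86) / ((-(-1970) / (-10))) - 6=-6.44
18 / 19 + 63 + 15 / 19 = 1230 / 19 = 64.74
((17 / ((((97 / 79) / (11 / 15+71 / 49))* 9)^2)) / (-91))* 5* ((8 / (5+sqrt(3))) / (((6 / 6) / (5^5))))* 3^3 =-3652.53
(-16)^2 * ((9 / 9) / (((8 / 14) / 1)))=448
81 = 81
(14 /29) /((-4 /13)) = -91 /58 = -1.57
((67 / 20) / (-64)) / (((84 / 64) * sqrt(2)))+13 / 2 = 6.47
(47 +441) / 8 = 61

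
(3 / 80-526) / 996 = -42077 / 79680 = -0.53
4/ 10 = 2/ 5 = 0.40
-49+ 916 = 867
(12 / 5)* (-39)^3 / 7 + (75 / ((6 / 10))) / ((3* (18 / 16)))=-19184356 / 945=-20300.91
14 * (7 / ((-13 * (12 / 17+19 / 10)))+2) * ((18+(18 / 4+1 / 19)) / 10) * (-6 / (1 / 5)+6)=-1358.96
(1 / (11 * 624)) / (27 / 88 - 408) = -1 / 2798406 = -0.00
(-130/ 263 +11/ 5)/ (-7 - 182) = -2243/ 248535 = -0.01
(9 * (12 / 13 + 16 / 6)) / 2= 210 / 13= 16.15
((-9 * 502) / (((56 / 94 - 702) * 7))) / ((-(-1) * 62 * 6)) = 35391 / 14307244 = 0.00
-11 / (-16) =11 / 16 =0.69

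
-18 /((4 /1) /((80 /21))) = -120 /7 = -17.14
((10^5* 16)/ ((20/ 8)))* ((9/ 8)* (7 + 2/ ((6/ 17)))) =9120000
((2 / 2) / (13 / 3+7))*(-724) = -1086 / 17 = -63.88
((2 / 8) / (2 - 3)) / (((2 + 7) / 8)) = -2 / 9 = -0.22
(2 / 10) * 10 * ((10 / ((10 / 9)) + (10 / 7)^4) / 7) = 63218 / 16807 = 3.76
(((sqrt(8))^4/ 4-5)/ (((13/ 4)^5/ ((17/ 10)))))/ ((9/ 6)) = 191488/ 5569395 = 0.03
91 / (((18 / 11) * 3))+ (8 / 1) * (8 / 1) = 4457 / 54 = 82.54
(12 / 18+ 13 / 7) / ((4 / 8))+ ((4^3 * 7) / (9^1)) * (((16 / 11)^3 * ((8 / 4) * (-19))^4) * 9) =80351066203934 / 27951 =2874711681.30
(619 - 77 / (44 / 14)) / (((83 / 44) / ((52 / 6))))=680108 / 249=2731.36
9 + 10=19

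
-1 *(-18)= 18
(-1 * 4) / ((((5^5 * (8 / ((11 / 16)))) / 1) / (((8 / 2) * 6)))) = -33 / 12500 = -0.00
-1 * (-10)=10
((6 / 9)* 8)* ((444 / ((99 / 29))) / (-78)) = -34336 / 3861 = -8.89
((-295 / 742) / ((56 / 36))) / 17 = -0.02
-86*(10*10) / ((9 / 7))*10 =-602000 / 9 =-66888.89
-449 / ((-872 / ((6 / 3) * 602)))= 135149 / 218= 619.95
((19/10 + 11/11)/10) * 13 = 377/100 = 3.77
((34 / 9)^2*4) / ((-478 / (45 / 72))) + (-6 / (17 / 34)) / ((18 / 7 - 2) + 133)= -2977231 / 18100665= -0.16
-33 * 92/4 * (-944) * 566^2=229533792576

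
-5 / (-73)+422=30811 / 73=422.07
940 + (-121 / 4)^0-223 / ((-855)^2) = 687894302 / 731025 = 941.00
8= 8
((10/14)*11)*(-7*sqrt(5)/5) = -11*sqrt(5) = -24.60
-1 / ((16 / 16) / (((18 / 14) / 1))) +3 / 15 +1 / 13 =-459 / 455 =-1.01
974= 974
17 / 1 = 17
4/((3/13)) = 52/3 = 17.33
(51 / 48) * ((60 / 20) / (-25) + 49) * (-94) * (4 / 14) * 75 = -1464567 / 14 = -104611.93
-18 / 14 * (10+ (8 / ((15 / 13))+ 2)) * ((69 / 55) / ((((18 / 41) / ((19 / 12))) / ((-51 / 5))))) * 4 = 43251638 / 9625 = 4493.68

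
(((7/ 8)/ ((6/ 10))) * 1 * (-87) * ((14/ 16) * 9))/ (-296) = 63945/ 18944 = 3.38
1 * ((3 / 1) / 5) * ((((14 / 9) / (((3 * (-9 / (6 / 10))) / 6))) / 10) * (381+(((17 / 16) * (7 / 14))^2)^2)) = -2797136839 / 589824000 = -4.74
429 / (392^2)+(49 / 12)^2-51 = -47468711 / 1382976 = -34.32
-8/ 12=-0.67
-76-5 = -81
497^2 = 247009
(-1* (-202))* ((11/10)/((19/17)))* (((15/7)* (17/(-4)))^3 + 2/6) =-939102681451/6256320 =-150104.64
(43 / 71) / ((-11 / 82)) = -3526 / 781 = -4.51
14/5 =2.80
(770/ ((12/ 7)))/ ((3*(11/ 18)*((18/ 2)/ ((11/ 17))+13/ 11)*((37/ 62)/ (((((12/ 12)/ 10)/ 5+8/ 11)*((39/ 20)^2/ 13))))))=73044153/ 12284000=5.95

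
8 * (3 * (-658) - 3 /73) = -1152840 /73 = -15792.33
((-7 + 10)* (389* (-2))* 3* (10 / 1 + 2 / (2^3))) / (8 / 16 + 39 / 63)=-3014361 / 47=-64135.34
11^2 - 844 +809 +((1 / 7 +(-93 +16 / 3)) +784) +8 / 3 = 5496 / 7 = 785.14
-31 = -31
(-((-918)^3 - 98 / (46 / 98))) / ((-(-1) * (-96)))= -8058550.42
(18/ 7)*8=144/ 7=20.57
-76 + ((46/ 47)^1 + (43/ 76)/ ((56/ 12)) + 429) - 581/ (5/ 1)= 237.90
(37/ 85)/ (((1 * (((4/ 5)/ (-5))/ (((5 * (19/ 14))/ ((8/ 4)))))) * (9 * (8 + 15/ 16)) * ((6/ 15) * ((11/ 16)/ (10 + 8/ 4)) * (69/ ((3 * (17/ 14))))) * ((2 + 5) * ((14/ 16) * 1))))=-0.04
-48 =-48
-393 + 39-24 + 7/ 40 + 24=-14153/ 40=-353.82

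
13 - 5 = 8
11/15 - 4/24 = 0.57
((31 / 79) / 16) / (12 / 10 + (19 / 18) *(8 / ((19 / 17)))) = 1395 / 498016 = 0.00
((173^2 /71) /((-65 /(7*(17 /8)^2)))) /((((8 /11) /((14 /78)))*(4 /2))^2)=-358979409943 /115006095360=-3.12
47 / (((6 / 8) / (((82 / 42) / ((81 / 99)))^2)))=38239388 / 107163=356.83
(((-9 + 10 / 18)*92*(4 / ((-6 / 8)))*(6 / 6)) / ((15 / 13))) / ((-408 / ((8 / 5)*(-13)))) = 18906368 / 103275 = 183.07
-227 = -227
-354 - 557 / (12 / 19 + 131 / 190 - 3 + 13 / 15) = 331.72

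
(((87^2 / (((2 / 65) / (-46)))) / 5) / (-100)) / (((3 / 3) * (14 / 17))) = 38473227 / 1400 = 27480.88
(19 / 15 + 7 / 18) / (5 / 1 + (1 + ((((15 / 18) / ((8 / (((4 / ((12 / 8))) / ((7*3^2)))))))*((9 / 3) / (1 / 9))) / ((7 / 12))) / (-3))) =7301 / 26160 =0.28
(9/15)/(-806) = -3/4030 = -0.00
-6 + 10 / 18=-49 / 9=-5.44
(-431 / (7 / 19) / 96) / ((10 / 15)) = -8189 / 448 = -18.28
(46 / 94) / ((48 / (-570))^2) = 207575 / 3008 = 69.01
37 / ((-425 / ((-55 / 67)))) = 407 / 5695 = 0.07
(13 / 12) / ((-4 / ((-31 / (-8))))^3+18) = 387283 / 6041640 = 0.06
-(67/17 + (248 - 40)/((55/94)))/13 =-336069/12155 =-27.65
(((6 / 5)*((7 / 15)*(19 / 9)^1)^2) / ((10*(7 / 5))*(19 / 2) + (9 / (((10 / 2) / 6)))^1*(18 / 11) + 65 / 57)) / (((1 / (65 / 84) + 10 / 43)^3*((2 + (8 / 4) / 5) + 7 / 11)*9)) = 177589663993466725 / 2242854347821665870168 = 0.00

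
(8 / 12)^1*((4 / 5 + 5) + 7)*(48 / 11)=2048 / 55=37.24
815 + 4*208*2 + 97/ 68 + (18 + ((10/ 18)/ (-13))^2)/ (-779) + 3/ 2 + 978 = 2508892553989/ 725133708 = 3459.90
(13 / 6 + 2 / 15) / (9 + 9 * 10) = 23 / 990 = 0.02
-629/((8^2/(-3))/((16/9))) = 629/12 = 52.42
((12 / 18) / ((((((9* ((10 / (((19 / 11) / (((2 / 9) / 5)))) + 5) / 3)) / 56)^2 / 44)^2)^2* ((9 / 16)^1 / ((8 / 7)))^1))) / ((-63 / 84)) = -170983078143.87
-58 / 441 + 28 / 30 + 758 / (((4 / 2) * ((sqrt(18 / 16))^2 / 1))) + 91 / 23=17326639 / 50715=341.65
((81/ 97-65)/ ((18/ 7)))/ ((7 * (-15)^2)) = -0.02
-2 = -2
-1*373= -373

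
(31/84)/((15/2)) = 31/630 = 0.05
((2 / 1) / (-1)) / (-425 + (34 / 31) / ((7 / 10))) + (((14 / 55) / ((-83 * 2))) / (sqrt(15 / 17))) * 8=434 / 91885 - 56 * sqrt(255) / 68475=-0.01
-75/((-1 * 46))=75/46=1.63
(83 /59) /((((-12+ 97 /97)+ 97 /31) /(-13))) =33449 /14396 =2.32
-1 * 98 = -98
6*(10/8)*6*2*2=180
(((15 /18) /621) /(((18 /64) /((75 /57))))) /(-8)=-250 /318573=-0.00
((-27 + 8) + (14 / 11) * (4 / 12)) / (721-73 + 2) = -613 / 21450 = -0.03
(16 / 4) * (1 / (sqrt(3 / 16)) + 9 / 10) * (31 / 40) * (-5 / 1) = -62 * sqrt(3) / 3 - 279 / 20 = -49.75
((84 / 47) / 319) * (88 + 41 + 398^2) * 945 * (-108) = -90649619.84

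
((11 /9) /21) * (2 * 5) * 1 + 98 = 18632 /189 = 98.58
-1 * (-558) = 558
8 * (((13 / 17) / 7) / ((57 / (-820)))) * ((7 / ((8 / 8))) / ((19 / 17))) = -85280 / 1083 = -78.74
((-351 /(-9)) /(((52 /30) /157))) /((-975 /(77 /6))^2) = 930853 /1521000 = 0.61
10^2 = 100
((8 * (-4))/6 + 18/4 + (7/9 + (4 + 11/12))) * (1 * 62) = 5425/18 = 301.39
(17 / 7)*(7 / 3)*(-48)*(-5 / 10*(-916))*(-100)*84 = 1046438400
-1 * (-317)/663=317/663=0.48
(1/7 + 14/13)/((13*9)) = 37/3549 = 0.01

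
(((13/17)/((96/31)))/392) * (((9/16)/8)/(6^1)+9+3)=0.01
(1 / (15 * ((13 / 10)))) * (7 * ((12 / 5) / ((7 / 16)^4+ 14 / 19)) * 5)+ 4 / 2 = 13538786 / 1788657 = 7.57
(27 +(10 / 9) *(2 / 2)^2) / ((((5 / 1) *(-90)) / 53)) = -13409 / 4050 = -3.31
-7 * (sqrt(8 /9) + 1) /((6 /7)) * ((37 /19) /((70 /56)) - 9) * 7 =242501 * sqrt(2) /855 + 242501 /570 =826.55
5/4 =1.25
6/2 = 3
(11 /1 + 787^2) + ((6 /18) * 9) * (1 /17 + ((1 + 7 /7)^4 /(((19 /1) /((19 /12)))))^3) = 94766255 /153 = 619387.29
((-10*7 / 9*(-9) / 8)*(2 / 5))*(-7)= -49 / 2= -24.50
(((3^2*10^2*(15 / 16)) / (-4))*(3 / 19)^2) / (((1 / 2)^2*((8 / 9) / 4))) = -273375 / 2888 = -94.66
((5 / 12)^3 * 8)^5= 30517578125 / 470184984576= 0.06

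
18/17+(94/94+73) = 1276/17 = 75.06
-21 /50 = -0.42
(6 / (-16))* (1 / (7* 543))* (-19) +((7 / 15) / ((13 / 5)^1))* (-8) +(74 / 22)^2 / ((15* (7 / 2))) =-291419263 / 239158920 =-1.22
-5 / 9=-0.56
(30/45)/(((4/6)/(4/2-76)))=-74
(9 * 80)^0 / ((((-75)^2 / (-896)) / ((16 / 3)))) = -0.85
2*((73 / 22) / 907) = 73 / 9977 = 0.01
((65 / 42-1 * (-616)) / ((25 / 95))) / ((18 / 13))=6406439 / 3780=1694.83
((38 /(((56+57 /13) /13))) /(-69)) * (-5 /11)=6422 /119163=0.05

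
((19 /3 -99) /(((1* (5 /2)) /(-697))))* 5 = 387532 /3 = 129177.33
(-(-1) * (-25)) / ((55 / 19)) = -95 / 11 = -8.64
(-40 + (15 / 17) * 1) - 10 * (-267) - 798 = 31159 / 17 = 1832.88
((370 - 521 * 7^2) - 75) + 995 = -24239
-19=-19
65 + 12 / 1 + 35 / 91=1006 / 13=77.38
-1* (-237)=237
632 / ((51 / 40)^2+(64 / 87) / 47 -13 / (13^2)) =53752358400 / 133050157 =404.00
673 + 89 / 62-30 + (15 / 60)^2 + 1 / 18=2877287 / 4464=644.55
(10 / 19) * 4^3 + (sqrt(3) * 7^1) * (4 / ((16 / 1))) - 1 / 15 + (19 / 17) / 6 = 7 * sqrt(3) / 4 + 327559 / 9690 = 36.83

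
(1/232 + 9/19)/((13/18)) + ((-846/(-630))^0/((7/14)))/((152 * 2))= 38303/57304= 0.67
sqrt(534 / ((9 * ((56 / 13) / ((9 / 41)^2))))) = 3 * sqrt(24297) / 574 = 0.81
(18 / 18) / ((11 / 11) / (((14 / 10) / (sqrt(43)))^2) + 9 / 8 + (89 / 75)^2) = 2205000 / 53960657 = 0.04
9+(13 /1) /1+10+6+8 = 46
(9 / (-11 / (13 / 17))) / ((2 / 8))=-468 / 187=-2.50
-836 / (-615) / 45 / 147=836 / 4068225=0.00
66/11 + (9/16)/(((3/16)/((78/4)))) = 129/2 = 64.50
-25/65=-5/13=-0.38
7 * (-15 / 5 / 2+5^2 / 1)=329 / 2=164.50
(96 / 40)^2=144 / 25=5.76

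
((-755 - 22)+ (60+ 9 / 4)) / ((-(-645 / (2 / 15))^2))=953 / 31201875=0.00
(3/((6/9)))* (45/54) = 15/4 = 3.75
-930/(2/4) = -1860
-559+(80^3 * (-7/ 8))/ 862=-1078.72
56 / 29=1.93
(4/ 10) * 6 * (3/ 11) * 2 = 72/ 55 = 1.31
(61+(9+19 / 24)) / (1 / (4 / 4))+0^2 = 1699 / 24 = 70.79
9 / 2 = 4.50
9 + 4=13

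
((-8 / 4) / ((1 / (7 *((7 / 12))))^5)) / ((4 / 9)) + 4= -282254065 / 55296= -5104.42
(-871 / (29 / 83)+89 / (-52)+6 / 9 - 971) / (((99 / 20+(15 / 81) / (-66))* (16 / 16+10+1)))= -7759243305 / 132943772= -58.36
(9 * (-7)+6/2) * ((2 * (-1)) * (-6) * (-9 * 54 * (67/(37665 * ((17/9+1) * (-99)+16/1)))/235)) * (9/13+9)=-0.10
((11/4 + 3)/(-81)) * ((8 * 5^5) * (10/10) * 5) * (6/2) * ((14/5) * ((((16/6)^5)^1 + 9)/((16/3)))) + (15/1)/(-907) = -15951168209345/7934436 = -2010372.03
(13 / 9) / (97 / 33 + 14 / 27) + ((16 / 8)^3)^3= 512.42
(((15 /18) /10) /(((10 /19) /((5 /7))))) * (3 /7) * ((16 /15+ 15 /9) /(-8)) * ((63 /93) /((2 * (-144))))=779 /19998720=0.00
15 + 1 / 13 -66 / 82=7607 / 533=14.27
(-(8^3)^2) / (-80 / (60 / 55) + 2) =393216 / 107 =3674.92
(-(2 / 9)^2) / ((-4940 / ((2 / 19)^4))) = 16 / 13036661235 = 0.00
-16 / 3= -5.33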